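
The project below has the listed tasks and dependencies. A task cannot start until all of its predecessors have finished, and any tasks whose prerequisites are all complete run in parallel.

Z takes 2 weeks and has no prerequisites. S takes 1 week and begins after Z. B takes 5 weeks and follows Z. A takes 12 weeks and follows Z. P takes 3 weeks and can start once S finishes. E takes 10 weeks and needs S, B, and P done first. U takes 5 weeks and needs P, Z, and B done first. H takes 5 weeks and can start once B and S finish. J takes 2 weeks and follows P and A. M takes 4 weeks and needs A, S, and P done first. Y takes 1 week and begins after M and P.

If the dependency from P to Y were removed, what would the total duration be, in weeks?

19

With the dependency in place, Z→A→M→Y = 2+12+4+1 = 19 sets the finish at 19 weeks.
Dropping P→Y doesn't change Y's earliest start (18); another predecessor still binds.
New critical path: Z→A→M→Y = 2+12+4+1 = 19 ⇒ 19 weeks.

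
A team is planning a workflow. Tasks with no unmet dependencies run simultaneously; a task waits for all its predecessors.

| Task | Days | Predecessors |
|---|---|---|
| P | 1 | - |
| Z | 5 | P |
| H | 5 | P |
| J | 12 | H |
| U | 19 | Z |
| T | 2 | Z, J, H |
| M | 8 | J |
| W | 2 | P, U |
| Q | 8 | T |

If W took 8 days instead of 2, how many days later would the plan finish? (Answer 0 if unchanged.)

5

Critical path before the change: P→H→J→T→Q = 1+5+12+2+8 = 28 giving 28 days.
The longest path through W is only 27 days, so W has float 1.
Now P→Z→U→W = 1+5+19+8 = 33 is longest, so the finish becomes 33 days.
Change in finish: 33 − 28 = +5 days.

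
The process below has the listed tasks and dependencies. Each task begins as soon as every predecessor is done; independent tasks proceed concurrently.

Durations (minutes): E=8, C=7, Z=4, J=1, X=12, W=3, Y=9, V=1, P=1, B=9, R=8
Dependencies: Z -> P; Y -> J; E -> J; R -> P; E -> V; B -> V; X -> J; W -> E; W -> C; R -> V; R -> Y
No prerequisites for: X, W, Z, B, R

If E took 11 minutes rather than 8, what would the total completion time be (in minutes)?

18

Actual critical path: R→Y→J = 8+9+1 = 18 ⇒ 18 minutes.
E is off the critical path — its longest chain is 12 minutes, giving 6 of slack.
That remains the longest chain; total 18 minutes.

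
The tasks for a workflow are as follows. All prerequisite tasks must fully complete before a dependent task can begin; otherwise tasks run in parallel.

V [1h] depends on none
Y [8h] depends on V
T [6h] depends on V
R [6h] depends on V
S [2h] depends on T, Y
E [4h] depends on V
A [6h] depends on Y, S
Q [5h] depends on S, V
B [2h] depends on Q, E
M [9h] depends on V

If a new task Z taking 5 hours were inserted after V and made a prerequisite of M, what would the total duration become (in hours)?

18

Originally the job takes 18 hours.
With Z inserted, M now waits for max(V, Z).
New critical path: V→Y→S→Q→B = 1+8+2+5+2 = 18 ⇒ 18 hours.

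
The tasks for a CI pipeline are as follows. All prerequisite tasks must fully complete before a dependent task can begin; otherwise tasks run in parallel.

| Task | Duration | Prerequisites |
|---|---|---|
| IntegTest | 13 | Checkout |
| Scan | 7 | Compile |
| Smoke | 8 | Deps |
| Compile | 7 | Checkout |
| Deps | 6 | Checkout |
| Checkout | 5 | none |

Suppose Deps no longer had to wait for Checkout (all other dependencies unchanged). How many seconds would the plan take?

19

Before: longest chain Checkout→Deps→Smoke = 5+6+8 = 19, finish 19.
Without Checkout→Deps, Deps's earliest start moves from 5 to 0.
New critical path: Checkout→Compile→Scan = 5+7+7 = 19 ⇒ 19 seconds.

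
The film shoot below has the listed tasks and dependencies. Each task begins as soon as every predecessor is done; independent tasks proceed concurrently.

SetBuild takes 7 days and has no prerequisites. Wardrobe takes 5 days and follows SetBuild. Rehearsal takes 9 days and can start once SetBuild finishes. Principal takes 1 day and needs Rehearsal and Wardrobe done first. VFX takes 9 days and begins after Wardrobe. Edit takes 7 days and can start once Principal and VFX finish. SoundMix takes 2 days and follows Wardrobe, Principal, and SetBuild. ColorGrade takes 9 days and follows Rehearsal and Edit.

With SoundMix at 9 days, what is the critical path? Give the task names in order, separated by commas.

As given, the longest chain is SetBuild→Wardrobe→VFX→Edit→ColorGrade = 7+5+9+7+9 = 37, so the finish is 37 days.
The longest path through SoundMix is only 19 days, so SoundMix has float 18.
No other chain overtakes it, so the finish is 37 days.

SetBuild, Wardrobe, VFX, Edit, ColorGrade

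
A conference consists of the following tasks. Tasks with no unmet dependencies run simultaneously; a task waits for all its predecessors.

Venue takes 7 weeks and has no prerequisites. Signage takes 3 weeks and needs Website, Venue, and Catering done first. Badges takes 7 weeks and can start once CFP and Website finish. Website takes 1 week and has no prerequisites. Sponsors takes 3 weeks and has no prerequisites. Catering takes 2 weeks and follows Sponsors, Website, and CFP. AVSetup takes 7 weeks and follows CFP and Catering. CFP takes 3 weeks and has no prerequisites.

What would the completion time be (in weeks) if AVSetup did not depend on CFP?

12

With the dependency in place, CFP→Catering→AVSetup = 3+2+7 = 12 sets the finish at 12 weeks.
Dropping CFP→AVSetup doesn't change AVSetup's earliest start (5); another predecessor still binds.
After: CFP→Catering→AVSetup = 3+2+7 = 12 → 12 weeks.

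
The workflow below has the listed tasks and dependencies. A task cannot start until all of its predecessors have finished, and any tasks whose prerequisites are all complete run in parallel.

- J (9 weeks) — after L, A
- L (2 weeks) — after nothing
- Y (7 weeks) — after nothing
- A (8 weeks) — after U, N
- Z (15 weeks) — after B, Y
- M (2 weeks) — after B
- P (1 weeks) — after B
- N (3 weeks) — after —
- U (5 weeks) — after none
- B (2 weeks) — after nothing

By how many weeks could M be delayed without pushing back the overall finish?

18

Y→Z = 7+15 = 22 sets the makespan at 22 weeks.
The longest chain containing M totals 4 weeks.
So M can slip 22 − 4 = 18 weeks.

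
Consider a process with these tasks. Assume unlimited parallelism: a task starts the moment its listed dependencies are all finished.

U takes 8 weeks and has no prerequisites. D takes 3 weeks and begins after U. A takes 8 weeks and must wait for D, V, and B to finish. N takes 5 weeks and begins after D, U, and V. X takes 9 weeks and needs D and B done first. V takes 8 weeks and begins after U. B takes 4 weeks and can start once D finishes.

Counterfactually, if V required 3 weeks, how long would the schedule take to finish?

As given, the longest chain is U→V→A = 8+8+8 = 24, so the finish is 24 weeks.
V lies on that path, so at 3 weeks the path becomes 19 weeks.
New critical path: U→D→B→X = 8+3+4+9 = 24 ⇒ 24 weeks.

24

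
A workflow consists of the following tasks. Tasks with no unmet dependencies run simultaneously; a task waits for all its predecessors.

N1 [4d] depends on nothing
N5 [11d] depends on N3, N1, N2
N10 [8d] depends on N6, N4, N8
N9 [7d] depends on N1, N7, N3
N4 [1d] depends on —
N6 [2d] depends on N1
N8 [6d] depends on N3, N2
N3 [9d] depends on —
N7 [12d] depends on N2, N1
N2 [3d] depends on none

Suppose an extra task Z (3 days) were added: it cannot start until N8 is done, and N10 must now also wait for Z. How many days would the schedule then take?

26

Originally the schedule takes 23 days.
With Z inserted, N10 now waits for max(N6, N4, N8, Z).
New critical path: N3→N8→Z→N10 = 9+6+3+8 = 26 ⇒ 26 days.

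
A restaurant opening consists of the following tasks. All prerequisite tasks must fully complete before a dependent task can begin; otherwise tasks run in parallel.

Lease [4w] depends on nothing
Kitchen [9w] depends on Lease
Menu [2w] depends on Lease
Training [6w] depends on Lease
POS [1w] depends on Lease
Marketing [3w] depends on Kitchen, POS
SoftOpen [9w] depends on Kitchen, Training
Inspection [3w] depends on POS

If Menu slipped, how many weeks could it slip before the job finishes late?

16

The longest chain is Lease→Kitchen→SoftOpen = 4+9+9 = 22; overall finish 22 weeks.
Longest path through Menu: 6 weeks (earliest finish 6, latest finish 22).
So Menu can slip 22 − 6 = 16 weeks.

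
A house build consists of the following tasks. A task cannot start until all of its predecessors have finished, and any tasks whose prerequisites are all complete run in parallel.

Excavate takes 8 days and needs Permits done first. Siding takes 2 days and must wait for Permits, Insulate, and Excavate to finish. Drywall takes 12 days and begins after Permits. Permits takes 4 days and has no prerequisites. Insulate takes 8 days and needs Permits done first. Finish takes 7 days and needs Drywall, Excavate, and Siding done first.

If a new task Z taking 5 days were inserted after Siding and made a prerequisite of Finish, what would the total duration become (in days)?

26

Originally the job takes 23 days.
With Z inserted, Finish now waits for max(Drywall, Excavate, Siding, Z).
New critical path: Permits→Excavate→Siding→Z→Finish = 4+8+2+5+7 = 26 ⇒ 26 days.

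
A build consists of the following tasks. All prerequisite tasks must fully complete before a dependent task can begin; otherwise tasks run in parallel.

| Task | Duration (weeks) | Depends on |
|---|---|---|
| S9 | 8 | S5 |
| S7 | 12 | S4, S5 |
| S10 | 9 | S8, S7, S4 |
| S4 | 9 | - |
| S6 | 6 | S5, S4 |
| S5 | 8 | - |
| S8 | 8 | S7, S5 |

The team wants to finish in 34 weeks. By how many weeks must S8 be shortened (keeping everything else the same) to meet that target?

Current finish: 38 weeks; target: 34.
S8 is on every critical path, so each week cut from S8 cuts the finish by one (this holds down to a finish of 31).
Need 38 − 34 = 4 weeks off S8 → S8 becomes 4 weeks, finish becomes 34.

4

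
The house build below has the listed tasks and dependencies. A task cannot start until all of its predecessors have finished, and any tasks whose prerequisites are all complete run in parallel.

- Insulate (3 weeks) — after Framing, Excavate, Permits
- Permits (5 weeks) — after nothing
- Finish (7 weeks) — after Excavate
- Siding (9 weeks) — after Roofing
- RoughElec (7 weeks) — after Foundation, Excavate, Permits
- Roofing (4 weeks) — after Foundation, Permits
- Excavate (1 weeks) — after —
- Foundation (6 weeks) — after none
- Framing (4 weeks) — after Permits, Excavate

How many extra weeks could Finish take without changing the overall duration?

The longest chain is Foundation→Roofing→Siding = 6+4+9 = 19; overall finish 19 weeks.
Finish finishes as early as 8 and must finish by 19.
So Finish can slip 19 − 8 = 11 weeks.

11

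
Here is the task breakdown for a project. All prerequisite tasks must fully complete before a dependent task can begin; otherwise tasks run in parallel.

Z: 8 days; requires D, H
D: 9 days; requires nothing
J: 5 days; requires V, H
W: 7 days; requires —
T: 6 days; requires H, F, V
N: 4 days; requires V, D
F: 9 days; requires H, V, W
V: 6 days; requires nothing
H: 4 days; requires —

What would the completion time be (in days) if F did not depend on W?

Original critical path: W→F→T = 7+9+6 = 22 ⇒ 22 days.
Without W→F, F's earliest start moves from 7 to 6.
New critical path: V→F→T = 6+9+6 = 21 ⇒ 21 days.

21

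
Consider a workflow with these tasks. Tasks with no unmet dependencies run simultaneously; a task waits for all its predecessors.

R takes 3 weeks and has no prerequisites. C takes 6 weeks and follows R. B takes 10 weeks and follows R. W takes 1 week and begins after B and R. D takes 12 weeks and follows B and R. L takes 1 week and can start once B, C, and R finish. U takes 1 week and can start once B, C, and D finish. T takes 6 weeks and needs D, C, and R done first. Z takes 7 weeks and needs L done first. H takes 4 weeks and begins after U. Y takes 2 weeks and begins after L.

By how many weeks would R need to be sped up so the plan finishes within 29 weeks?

2

Current finish: 31 weeks; target: 29.
R is on every critical path, so each week cut from R cuts the finish by one (this holds down to a finish of 29).
Need 31 − 29 = 2 weeks off R → R becomes 1 week, finish becomes 29.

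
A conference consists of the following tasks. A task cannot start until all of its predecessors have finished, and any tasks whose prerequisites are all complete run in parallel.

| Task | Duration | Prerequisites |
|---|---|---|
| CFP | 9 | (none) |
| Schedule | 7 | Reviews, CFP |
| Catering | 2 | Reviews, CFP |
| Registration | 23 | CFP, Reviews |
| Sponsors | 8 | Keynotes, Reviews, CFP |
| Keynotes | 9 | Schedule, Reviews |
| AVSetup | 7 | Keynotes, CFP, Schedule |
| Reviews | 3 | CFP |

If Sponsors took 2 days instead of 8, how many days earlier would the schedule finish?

1

As given, the longest chain is CFP→Reviews→Schedule→Keynotes→Sponsors = 9+3+7+9+8 = 36, so the finish is 36 days.
Sponsors is on the critical path; changing it to 2 makes that path 30 days.
The binding chain switches to CFP→Reviews→Schedule→Keynotes→AVSetup = 9+3+7+9+7 = 35; finish 35 days.
Change in finish: 35 − 36 = -1 days.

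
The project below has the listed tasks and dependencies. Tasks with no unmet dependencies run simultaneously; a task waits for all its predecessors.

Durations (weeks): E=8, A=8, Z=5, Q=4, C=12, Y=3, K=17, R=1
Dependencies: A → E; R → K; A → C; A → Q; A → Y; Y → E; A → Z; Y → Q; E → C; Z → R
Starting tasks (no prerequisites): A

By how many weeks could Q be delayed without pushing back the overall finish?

The longest chain is A→Y→E→C = 8+3+8+12 = 31; overall finish 31 weeks.
The longest chain containing Q totals 15 weeks.
Slack of Q = 27 − 11 = 16 weeks.

16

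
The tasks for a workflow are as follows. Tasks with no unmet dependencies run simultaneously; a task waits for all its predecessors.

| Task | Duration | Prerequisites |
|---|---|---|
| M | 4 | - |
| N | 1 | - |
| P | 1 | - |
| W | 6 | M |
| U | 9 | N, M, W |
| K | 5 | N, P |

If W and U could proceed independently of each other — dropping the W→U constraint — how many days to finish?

13

Before: longest chain M→W→U = 4+6+9 = 19, finish 19.
Without W→U, U's earliest start moves from 10 to 4.
After: M→U = 4+9 = 13 → 13 days.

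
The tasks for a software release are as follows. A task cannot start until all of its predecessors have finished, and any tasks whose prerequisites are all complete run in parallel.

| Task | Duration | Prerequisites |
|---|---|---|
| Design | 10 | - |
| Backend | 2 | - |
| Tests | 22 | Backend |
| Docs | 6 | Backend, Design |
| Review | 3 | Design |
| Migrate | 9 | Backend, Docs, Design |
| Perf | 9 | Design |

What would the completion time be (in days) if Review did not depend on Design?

With the dependency in place, Design→Docs→Migrate = 10+6+9 = 25 sets the finish at 25 days.
Without Design→Review, Review's earliest start moves from 10 to 0.
The longest chain is now Design→Docs→Migrate = 10+6+9 = 25, so the job takes 25 days.

25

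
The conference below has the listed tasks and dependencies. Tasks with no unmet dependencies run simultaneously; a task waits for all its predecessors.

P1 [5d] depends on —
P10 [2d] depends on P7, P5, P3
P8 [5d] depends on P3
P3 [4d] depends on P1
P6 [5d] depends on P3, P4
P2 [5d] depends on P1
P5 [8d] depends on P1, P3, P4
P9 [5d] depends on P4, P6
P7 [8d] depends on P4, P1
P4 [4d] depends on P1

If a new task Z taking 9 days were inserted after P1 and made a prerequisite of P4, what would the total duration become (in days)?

Originally the plan takes 19 days.
With Z inserted, P4 now waits for max(P1, Z).
New critical path: P1→Z→P4→P5→P10 = 5+9+4+8+2 = 28 ⇒ 28 days.

28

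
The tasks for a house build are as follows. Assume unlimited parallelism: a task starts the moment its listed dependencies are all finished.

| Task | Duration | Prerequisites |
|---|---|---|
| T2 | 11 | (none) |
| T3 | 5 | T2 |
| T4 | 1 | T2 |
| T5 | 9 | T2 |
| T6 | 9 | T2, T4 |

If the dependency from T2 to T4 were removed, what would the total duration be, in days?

Before: longest chain T2→T4→T6 = 11+1+9 = 21, finish 21.
Without T2→T4, T4's earliest start moves from 11 to 0.
After: T2→T5 = 11+9 = 20 → 20 days.

20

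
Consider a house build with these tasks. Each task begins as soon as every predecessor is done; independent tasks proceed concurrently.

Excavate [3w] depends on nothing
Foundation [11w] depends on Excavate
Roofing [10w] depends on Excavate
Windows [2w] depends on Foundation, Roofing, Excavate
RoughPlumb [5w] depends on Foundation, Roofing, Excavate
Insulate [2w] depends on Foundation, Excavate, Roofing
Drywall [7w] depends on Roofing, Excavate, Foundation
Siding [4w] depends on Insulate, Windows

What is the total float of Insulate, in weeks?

1

The longest chain is Excavate→Foundation→Drywall = 3+11+7 = 21; overall finish 21 weeks.
Longest path through Insulate: 20 weeks (earliest finish 16, latest finish 17).
Slack of Insulate = 15 − 14 = 1 week.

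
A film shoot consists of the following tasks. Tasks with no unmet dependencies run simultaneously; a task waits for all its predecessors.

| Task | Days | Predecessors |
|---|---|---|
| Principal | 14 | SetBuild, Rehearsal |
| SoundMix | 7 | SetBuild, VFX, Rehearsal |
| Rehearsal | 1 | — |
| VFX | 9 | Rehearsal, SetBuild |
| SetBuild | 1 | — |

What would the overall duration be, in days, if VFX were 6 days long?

Baseline: SetBuild→VFX→SoundMix = 1+9+7 = 17 → 17 days.
VFX lies on that path, so at 6 days the path becomes 14 days.
Now SetBuild→Principal = 1+14 = 15 is longest, so the finish becomes 15 days.

15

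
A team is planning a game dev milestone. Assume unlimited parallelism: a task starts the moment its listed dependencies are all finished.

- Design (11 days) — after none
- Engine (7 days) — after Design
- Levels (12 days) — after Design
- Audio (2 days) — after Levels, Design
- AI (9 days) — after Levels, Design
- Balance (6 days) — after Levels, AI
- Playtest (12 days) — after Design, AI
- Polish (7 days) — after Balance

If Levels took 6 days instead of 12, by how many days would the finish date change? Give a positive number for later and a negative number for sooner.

Actual critical path: Design→Levels→AI→Balance→Polish = 11+12+9+6+7 = 45 ⇒ 45 days.
Levels lies on that path, so at 6 days the path becomes 39 days.
That remains the longest chain; total 39 days.
Change in finish: 39 − 45 = -6 days.

-6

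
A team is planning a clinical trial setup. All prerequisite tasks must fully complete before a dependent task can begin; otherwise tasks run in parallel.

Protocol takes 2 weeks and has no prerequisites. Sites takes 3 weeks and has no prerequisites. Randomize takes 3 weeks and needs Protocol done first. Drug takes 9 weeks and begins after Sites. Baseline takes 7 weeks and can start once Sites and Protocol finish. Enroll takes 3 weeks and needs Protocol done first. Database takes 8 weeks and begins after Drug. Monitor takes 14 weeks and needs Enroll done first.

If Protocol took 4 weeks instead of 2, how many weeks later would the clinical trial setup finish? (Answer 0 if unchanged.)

1

Critical path before the change: Sites→Drug→Database = 3+9+8 = 20 giving 20 weeks.
Protocol has 1 week of float (longest path through it is 19).
Now Protocol→Enroll→Monitor = 4+3+14 = 21 is longest, so the finish becomes 21 weeks.
Change in finish: 21 − 20 = +1 weeks.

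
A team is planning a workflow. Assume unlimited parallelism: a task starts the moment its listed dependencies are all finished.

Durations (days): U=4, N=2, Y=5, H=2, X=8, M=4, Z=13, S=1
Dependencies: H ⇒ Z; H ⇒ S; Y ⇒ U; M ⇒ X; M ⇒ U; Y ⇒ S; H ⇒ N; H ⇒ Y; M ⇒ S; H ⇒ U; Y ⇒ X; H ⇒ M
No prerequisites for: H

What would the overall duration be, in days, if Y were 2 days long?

Critical path before the change: H→Y→X = 2+5+8 = 15 giving 15 days.
Y is on the critical path; changing it to 2 makes that path 12 days.
New critical path: H→Z = 2+13 = 15 ⇒ 15 days.

15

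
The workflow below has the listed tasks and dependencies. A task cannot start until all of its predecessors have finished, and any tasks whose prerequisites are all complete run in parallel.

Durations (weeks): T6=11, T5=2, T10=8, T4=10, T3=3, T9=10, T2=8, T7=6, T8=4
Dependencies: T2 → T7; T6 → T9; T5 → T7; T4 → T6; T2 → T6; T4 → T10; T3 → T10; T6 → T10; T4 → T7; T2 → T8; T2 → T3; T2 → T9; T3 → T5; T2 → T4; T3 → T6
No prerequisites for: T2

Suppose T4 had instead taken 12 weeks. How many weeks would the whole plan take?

As given, the longest chain is T2→T4→T6→T9 = 8+10+11+10 = 39, so the finish is 39 weeks.
Since T4 is critical, the +2 change carries straight to that chain (now 41 weeks).
The critical path is still T2→T4→T6→T9; finish is now 41 weeks.

41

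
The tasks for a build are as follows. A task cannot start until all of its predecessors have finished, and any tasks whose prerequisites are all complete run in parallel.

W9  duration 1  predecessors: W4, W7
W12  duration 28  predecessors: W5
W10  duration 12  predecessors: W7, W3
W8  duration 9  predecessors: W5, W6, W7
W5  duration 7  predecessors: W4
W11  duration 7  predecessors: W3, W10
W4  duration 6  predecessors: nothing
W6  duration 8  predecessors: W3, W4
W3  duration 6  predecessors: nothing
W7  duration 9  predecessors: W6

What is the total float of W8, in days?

Critical path: W3→W6→W7→W10→W11 = 6+8+9+12+7 = 42, so the finish is 42 days.
The longest chain containing W8 totals 32 days.
So W8 can slip 42 − 32 = 10 days.

10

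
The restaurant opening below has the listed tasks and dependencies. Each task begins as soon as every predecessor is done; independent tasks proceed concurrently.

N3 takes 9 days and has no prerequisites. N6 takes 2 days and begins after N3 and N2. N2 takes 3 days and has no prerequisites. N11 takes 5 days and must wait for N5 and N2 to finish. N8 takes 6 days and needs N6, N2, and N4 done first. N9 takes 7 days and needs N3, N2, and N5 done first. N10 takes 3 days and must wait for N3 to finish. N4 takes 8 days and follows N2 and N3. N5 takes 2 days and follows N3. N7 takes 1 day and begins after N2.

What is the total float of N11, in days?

N3→N4→N8 = 9+8+6 = 23 sets the makespan at 23 days.
Longest path through N11: 16 days (earliest finish 16, latest finish 23).
Slack of N11 = 18 − 11 = 7 days.

7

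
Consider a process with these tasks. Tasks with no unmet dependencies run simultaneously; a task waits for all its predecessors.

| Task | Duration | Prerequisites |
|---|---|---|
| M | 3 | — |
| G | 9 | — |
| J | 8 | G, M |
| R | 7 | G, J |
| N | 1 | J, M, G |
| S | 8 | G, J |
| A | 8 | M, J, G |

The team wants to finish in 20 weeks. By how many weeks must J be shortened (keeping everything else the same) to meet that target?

Current finish: 25 weeks; target: 20.
J is on every critical path, so each week cut from J cuts the finish by one (this holds down to a finish of 18).
Need 25 − 20 = 5 weeks off J → J becomes 3 weeks, finish becomes 20.

5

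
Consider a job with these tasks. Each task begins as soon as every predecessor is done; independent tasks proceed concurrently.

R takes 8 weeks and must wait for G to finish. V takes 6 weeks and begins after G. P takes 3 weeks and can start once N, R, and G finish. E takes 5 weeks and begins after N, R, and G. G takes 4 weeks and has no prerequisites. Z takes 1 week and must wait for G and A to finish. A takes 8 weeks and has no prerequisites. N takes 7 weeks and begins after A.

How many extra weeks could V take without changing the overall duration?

The longest chain is A→N→E = 8+7+5 = 20; overall finish 20 weeks.
Longest path through V: 10 weeks (earliest finish 10, latest finish 20).
Float = 20 − 10 = 10.

10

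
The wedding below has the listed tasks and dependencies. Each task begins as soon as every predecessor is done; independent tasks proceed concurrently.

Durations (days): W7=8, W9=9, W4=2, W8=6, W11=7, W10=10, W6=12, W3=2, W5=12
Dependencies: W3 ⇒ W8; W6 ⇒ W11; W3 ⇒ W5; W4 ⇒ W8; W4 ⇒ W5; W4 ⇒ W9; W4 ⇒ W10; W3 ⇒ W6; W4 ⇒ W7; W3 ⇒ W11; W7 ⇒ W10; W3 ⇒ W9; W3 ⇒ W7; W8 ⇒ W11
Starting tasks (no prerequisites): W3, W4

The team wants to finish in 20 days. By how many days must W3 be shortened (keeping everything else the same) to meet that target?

Current finish: 21 days; target: 20.
W3 is on every critical path, so each day cut from W3 cuts the finish by one (this holds down to a finish of 20).
Need 21 − 20 = 1 day off W3 → W3 becomes 1 day, finish becomes 20.

1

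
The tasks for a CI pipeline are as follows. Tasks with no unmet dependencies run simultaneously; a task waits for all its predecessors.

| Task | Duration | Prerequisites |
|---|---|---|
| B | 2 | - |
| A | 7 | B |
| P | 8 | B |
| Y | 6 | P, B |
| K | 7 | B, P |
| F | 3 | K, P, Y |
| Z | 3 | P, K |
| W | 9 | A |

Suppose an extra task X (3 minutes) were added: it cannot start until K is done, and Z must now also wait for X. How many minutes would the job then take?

Originally the job takes 20 minutes.
With X inserted, Z now waits for max(P, K, X).
New critical path: B→P→K→X→Z = 2+8+7+3+3 = 23 ⇒ 23 minutes.

23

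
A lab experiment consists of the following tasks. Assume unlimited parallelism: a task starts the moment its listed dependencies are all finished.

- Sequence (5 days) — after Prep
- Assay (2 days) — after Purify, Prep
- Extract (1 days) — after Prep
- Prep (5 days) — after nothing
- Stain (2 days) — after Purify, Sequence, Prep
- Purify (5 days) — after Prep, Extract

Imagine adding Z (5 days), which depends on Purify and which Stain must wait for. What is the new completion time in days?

18

Originally the plan takes 13 days.
With Z inserted, Stain now waits for max(Purify, Sequence, Prep, Z).
New critical path: Prep→Extract→Purify→Z→Stain = 5+1+5+5+2 = 18 ⇒ 18 days.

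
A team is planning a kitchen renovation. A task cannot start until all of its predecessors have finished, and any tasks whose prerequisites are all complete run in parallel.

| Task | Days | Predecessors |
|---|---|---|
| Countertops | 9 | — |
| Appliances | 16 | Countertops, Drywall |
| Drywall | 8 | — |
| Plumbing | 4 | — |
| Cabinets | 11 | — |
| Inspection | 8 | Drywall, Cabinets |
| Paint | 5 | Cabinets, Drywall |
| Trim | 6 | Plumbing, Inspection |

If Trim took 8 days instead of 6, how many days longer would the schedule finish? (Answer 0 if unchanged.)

2

Critical path before the change: Cabinets→Inspection→Trim = 11+8+6 = 25 giving 25 days.
Trim is on the critical path; changing it to 8 makes that path 27 days.
The critical path is still Cabinets→Inspection→Trim; finish is now 27 days.
Change in finish: 27 − 25 = +2 days.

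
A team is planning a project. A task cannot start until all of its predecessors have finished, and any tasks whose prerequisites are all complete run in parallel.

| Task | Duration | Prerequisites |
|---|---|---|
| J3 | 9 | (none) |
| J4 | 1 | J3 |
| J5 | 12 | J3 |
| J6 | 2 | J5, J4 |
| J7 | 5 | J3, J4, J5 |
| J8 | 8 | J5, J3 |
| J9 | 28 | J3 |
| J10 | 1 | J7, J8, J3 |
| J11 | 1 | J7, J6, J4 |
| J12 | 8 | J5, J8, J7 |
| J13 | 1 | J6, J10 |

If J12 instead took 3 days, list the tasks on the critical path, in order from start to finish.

J3, J9

Baseline: J3→J5→J8→J12 = 9+12+8+8 = 37 → 37 days.
Since J12 is critical, the -5 change carries straight to that chain (now 32 days).
New critical path: J3→J9 = 9+28 = 37 ⇒ 37 days.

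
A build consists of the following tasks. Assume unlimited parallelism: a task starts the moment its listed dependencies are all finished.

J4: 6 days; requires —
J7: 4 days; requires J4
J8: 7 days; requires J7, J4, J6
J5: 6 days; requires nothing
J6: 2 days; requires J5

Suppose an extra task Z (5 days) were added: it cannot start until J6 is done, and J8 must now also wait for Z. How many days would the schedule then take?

20

Originally the schedule takes 17 days.
With Z inserted, J8 now waits for max(J7, J4, J6, Z).
New critical path: J5→J6→Z→J8 = 6+2+5+7 = 20 ⇒ 20 days.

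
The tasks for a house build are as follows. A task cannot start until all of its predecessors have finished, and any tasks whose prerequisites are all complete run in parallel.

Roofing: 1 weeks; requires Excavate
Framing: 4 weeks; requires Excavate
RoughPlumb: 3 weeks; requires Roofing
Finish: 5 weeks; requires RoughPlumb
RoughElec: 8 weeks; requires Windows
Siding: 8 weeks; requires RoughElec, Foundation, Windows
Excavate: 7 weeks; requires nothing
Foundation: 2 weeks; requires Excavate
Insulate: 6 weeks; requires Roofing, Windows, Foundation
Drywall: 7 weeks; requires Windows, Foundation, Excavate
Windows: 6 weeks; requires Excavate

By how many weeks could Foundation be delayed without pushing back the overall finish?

12

The longest chain is Excavate→Windows→RoughElec→Siding = 7+6+8+8 = 29; overall finish 29 weeks.
Foundation finishes as early as 9 and must finish by 21.
Float = 29 − 17 = 12.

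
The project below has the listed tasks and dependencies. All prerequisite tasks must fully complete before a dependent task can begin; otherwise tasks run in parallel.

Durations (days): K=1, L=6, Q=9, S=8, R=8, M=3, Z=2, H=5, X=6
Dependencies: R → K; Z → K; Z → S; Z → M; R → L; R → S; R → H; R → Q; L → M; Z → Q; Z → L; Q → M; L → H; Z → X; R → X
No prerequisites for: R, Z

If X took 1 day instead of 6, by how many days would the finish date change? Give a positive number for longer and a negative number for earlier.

0

The binding path is R→Q→M = 8+9+3 = 20; finish at 20 days.
X has 6 days of float (longest path through it is 14).
The critical path is still R→Q→M; finish is now 20 days.
Change in finish: 20 − 20 = +0 days.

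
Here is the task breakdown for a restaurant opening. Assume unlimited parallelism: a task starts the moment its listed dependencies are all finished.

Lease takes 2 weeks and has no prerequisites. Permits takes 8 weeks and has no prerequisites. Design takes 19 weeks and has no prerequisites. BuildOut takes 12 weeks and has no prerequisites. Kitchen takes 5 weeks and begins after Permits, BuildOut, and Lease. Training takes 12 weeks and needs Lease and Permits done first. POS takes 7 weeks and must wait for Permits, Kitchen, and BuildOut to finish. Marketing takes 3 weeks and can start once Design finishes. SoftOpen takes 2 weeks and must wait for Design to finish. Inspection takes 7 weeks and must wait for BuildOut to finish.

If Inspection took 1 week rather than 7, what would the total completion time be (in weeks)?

24

Critical path before the change: BuildOut→Kitchen→POS = 12+5+7 = 24 giving 24 weeks.
The longest path through Inspection is only 19 weeks, so Inspection has float 5.
No other chain overtakes it, so the finish is 24 weeks.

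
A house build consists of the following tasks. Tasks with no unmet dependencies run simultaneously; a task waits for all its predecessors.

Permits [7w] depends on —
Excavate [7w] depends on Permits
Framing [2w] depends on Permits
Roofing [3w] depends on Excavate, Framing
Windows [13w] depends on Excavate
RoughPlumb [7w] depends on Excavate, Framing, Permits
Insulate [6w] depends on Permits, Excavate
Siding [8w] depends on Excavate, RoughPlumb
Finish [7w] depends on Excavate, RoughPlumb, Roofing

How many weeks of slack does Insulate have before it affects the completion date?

9

The longest chain is Permits→Excavate→RoughPlumb→Siding = 7+7+7+8 = 29; overall finish 29 weeks.
Longest path through Insulate: 20 weeks (earliest finish 20, latest finish 29).
Slack of Insulate = 23 − 14 = 9 weeks.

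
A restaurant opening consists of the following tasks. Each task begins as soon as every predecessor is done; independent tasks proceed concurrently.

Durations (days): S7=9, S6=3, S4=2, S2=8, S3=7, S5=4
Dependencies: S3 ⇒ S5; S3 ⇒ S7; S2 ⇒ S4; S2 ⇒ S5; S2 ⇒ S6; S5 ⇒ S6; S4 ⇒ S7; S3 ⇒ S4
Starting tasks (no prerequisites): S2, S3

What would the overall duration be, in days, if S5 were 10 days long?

21

Critical path before the change: S2→S4→S7 = 8+2+9 = 19 giving 19 days.
S5 has 4 days of float (longest path through it is 15).
Now S2→S5→S6 = 8+10+3 = 21 is longest, so the finish becomes 21 days.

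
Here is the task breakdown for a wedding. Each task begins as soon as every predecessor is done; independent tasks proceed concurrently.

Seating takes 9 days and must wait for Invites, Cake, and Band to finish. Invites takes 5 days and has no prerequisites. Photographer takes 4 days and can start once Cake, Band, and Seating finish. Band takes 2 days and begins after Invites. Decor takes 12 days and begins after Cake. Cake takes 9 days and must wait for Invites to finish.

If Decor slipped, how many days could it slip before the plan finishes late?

Invites→Cake→Seating→Photographer = 5+9+9+4 = 27 sets the makespan at 27 days.
Longest path through Decor: 26 days (earliest finish 26, latest finish 27).
Slack of Decor = 15 − 14 = 1 day.

1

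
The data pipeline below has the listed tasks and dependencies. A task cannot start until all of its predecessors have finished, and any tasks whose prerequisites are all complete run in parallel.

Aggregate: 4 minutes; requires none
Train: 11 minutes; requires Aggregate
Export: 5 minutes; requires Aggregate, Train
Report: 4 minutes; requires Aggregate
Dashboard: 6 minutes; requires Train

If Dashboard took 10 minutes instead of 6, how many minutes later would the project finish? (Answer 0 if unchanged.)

As given, the longest chain is Aggregate→Train→Dashboard = 4+11+6 = 21, so the finish is 21 minutes.
Since Dashboard is critical, the +4 change carries straight to that chain (now 25 minutes).
The critical path is still Aggregate→Train→Dashboard; finish is now 25 minutes.
Change in finish: 25 − 21 = +4 minutes.

4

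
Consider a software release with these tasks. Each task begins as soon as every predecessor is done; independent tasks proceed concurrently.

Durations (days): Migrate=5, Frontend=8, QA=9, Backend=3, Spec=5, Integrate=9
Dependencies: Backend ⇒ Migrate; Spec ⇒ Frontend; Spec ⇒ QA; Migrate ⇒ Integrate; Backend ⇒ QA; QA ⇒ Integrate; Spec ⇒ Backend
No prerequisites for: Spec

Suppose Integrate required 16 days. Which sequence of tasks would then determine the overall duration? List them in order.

Spec, Backend, QA, Integrate

The binding path is Spec→Backend→QA→Integrate = 5+3+9+9 = 26; finish at 26 days.
Since Integrate is critical, the +7 change carries straight to that chain (now 33 days).
No other chain overtakes it, so the finish is 33 days.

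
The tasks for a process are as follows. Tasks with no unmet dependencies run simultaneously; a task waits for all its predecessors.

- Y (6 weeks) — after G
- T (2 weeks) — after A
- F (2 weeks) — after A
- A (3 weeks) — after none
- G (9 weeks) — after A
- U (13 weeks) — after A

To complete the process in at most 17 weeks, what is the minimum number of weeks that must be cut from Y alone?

Current finish: 18 weeks; target: 17.
Y is on every critical path, so each week cut from Y cuts the finish by one (this holds down to a finish of 16).
Need 18 − 17 = 1 week off Y → Y becomes 5 weeks, finish becomes 17.

1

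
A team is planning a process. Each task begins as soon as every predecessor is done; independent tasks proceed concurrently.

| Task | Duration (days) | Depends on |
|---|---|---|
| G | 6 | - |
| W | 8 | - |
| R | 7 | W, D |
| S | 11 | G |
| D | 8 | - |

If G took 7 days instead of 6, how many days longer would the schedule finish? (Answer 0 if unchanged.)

1

As given, the longest chain is G→S = 6+11 = 17, so the finish is 17 days.
Since G is critical, the +1 change carries straight to that chain (now 18 days).
That remains the longest chain; total 18 days.
Change in finish: 18 − 17 = +1 days.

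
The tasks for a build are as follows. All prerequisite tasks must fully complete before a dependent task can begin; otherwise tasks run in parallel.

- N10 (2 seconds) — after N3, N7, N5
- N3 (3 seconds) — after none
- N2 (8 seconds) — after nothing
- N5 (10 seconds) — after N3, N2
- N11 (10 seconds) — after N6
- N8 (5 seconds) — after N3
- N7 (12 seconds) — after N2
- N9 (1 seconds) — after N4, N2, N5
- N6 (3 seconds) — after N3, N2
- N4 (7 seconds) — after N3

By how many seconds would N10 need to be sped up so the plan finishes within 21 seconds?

1

Current finish: 22 seconds; target: 21.
N10 is on every critical path, so each second cut from N10 cuts the finish by one (this holds down to a finish of 21).
Need 22 − 21 = 1 second off N10 → N10 becomes 1 second, finish becomes 21.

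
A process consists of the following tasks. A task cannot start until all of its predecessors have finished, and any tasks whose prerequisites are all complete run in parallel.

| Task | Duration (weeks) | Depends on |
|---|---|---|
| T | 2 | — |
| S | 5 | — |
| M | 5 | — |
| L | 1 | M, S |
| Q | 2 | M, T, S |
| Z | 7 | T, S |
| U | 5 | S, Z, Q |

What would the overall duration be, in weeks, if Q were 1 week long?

Baseline: S→Z→U = 5+7+5 = 17 → 17 weeks.
Q has 5 weeks of float (longest path through it is 12).
The critical path is still S→Z→U; finish is now 17 weeks.

17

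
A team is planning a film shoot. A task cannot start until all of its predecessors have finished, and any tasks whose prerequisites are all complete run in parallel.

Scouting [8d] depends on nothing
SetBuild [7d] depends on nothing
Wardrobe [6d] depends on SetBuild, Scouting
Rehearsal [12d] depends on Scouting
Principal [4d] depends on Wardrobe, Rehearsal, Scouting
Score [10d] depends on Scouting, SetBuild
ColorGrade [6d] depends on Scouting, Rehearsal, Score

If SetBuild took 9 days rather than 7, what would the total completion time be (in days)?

26

The binding path is Scouting→Rehearsal→ColorGrade = 8+12+6 = 26; finish at 26 days.
SetBuild has 3 days of float (longest path through it is 23).
That remains the longest chain; total 26 days.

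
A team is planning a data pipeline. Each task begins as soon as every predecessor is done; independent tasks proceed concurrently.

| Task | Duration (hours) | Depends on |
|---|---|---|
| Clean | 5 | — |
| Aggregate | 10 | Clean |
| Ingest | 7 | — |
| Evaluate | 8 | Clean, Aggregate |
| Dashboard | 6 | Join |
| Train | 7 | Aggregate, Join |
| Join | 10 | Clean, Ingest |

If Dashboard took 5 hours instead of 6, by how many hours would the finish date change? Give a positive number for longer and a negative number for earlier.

Baseline: Ingest→Join→Train = 7+10+7 = 24 → 24 hours.
Dashboard is off the critical path — its longest chain is 23 hours, giving 1 of slack.
The critical path is still Ingest→Join→Train; finish is now 24 hours.
Change in finish: 24 − 24 = +0 hours.

0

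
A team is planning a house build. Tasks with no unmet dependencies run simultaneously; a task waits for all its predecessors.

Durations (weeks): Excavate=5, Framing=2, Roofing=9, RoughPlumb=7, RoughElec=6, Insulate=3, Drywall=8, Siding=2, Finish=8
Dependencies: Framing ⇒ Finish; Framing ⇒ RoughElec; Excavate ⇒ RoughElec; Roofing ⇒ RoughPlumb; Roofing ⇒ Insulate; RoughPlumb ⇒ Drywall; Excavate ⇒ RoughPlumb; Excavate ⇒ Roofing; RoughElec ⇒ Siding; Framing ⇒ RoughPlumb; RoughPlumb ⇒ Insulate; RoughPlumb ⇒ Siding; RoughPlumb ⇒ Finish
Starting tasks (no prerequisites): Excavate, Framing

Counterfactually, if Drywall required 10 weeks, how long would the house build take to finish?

31

The binding path is Excavate→Roofing→RoughPlumb→Drywall = 5+9+7+8 = 29; finish at 29 weeks.
Since Drywall is critical, the +2 change carries straight to that chain (now 31 weeks).
No other chain overtakes it, so the finish is 31 weeks.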